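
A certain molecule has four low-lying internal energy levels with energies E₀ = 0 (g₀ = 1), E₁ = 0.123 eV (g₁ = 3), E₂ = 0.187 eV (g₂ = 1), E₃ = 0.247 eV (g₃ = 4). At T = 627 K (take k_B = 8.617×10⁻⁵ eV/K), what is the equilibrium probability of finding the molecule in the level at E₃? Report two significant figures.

k_BT = 8.617×10⁻⁵ × 627 K = 0.05403 eV.
Eᵢ/kT = 0, 2.277, 3.461, 4.572.
Z = Σ gᵢe^(−Eᵢ/kT) = 1·e^(−0) + 3·e^(−2.277) + 1·e^(−3.461) + 4·e^(−4.572) = 1.000 + 0.3078 + 0.03140 + 0.04135 = 1.381.
P₃ = g₃ e^(−E₃/kT) / Z = 0.04135/1.381 = 0.030.

0.030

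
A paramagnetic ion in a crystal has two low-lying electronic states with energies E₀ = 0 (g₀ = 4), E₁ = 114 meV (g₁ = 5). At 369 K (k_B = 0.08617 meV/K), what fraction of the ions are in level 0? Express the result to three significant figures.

0.966

k_BT = 0.08617 × 369 K = 31.797 meV.
Eᵢ/kT = 0, 3.5852.
Z = Σ gᵢe^(−Eᵢ/kT) = 4·e^(−0) + 5·e^(−3.5852) = 4.0000 + 0.13866 = 4.1387.
P₀ = g₀ e^(−E₀/kT) / Z = 4.0000/4.1387 = 0.966.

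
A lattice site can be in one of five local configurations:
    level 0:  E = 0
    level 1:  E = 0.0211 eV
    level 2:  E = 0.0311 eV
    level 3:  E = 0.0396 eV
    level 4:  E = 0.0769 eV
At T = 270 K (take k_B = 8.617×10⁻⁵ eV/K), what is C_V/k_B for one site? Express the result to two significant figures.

0.55

k_BT = 8.617×10⁻⁵ × 270 K = 0.02327 eV.
Eᵢ/kT = 0, 0.9067, 1.336, 1.702, 3.305.
Z = Σ e^(−Eᵢ/kT) = e^(−0) + e^(−0.9067) + e^(−1.336) + e^(−1.702) + e^(−3.305) = 1.000 + 0.4039 + 0.2629 + 0.1823 + 0.03670 = 1.886.
⟨E⟩ = 0.01418 eV, ⟨E²⟩ = 0.0004968 eV².
C_V/k_B = (⟨E²⟩ − ⟨E⟩²)/(kT)² = (0.0004968 − 0.0002011)/0.0005415 = 0.55.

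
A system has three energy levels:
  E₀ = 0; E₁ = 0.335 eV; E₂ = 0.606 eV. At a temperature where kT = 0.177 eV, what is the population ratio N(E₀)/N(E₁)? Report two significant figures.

n₀/n₁ = exp[−(E₀−E₁)/kT] = exp(−(-0.335 eV)/(0.177 eV)) = exp(1.893) = 6.6.

6.6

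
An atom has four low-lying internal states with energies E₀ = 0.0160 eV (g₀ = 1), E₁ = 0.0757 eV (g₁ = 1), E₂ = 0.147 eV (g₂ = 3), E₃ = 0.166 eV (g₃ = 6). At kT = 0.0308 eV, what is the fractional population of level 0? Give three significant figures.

0.811

Eᵢ/kT = 0.51948, 2.4578, 4.7727, 5.3896.
Z = Σ gᵢe^(−Eᵢ/kT) = 1·e^(−0.51948) + 1·e^(−2.4578) + 3·e^(−4.7727) + 6·e^(−5.3896) = 0.59483 + 0.085623 + 0.025373 + 0.027383 = 0.73321.
P₀ = g₀ e^(−E₀/kT) / Z = 0.59483/0.73321 = 0.811.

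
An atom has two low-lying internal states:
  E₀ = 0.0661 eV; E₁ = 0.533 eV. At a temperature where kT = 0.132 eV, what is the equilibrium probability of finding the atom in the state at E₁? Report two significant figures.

Eᵢ/kT = 0.5008, 4.038.
Z = Σ e^(−Eᵢ/kT) = e^(−0.5008) + e^(−4.038) = 0.6060 + 0.01763 = 0.6236.
P₁ = e^(−E₁/kT) / Z = 0.01763/0.6236 = 0.028.

0.028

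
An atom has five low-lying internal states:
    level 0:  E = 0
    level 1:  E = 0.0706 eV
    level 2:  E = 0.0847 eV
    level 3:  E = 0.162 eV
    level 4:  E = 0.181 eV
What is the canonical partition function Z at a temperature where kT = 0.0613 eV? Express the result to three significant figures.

Eᵢ/kT = 0, 1.1517, 1.3817, 2.6427, 2.9527.
Z = Σ e^(−Eᵢ/kT) = e^(−0) + e^(−1.1517) + e^(−1.3817) + e^(−2.6427) + e^(−2.9527) = 1.0000 + 0.31610 + 0.25115 + 0.071169 + 0.052199 = 1.6906.

Z = 1.69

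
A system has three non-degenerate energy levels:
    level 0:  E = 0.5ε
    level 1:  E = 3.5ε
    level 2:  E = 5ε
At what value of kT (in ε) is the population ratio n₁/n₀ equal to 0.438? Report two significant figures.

n₁/n₀ = exp[−(E₁−E₀)/kT] = 0.438.
⇒ (E₁−E₀)/kT = ln(1/0.438) = ln(2.283) = 0.8255.
kT = 3.0ε / 0.8255 = 3.6 ε.

3.6 ε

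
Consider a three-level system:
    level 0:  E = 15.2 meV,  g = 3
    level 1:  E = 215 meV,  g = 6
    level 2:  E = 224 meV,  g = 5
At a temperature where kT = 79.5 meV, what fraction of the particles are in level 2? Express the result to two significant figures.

0.094

Eᵢ/kT = 0.1912, 2.704, 2.818.
Z = Σ gᵢe^(−Eᵢ/kT) = 3·e^(−0.1912) + 6·e^(−2.704) + 5·e^(−2.818) = 2.478 + 0.4016 + 0.2986 = 3.178.
P₂ = g₂ e^(−E₂/kT) / Z = 0.2986/3.178 = 0.094.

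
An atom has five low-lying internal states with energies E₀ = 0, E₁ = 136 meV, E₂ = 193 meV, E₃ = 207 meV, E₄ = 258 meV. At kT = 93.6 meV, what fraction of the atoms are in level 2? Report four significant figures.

0.08292

Eᵢ/kT = 0, 1.45299, 2.06197, 2.21154, 2.75641.
Z = Σ e^(−Eᵢ/kT) = e^(−0) + e^(−1.45299) + e^(−2.06197) + e^(−2.21154) + e^(−2.75641) = 1.00000 + 0.233870 + 0.127203 + 0.109532 + 0.0635194 = 1.53412.
P₂ = e^(−E₂/kT) / Z = 0.127203/1.53412 = 0.08292.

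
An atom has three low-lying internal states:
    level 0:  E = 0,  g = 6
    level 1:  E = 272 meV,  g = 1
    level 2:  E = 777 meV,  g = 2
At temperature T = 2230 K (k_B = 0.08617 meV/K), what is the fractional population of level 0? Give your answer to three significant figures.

0.956

k_BT = 0.08617 × 2230 K = 192.16 meV.
Eᵢ/kT = 0, 1.4155, 4.0435.
Z = Σ gᵢe^(−Eᵢ/kT) = 6·e^(−0) + 1·e^(−1.4155) + 2·e^(−4.0435) = 6.0000 + 0.24280 + 0.035072 = 6.2779.
P₀ = g₀ e^(−E₀/kT) / Z = 6.0000/6.2779 = 0.956.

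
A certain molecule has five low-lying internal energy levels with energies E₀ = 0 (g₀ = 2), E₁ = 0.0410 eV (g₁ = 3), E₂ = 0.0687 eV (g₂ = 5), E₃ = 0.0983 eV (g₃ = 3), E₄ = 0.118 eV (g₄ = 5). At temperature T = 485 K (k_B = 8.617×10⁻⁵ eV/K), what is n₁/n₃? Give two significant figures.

k_BT = 8.617×10⁻⁵ × 485 K = 0.04179 eV.
n₁/n₃ = (g₁/g₃) exp[−(E₁−E₃)/kT] = (3/3) × exp(−(-0.0573 eV)/(0.04179 eV)) = (3/3) × exp(1.371) = 3.9.

3.9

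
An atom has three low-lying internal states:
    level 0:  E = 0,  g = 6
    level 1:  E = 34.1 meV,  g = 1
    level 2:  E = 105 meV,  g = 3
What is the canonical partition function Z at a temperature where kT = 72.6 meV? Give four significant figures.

Z = 7.332

Eᵢ/kT = 0, 0.469697, 1.44628.
Z = Σ gᵢe^(−Eᵢ/kT) = 6·e^(−0) + 1·e^(−0.469697) + 3·e^(−1.44628) = 6.00000 + 0.625192 + 0.706334 = 7.33153.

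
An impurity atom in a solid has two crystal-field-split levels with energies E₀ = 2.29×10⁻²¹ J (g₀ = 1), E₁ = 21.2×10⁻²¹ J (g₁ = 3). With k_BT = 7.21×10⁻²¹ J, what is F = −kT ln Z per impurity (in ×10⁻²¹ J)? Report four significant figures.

Eᵢ/kT = 0.317614, 2.94036.
Z = Σ gᵢe^(−Eᵢ/kT) = 1·e^(−0.317614) + 3·e^(−2.94036) = 0.727884 + 0.158540 = 0.886424.
F = −kT ln Z = −7.21 × ln(0.886424) = −7.21 × -0.120560 = 0.8692 ×10⁻²¹ J.

0.8692 ×10⁻²¹ J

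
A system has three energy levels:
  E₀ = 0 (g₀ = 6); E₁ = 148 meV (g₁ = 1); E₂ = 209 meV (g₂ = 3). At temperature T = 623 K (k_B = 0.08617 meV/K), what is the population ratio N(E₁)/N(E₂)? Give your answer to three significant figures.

1.04

k_BT = 0.08617 × 623 K = 53.684 meV.
n₁/n₂ = (g₁/g₂) exp[−(E₁−E₂)/kT] = (1/3) × exp(−(-61 meV)/(53.684 meV)) = (1/3) × exp(1.1363) = 1.04.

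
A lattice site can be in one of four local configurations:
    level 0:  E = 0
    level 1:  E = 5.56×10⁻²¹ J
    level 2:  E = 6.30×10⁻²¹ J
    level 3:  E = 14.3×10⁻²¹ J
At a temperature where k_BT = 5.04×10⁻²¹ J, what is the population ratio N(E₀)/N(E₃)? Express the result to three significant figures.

n₀/n₃ = exp[−(E₀−E₃)/kT] = exp(−(-14.3 ×10⁻²¹ J)/(5.04 ×10⁻²¹ J)) = exp(2.8373) = 17.1.

17.1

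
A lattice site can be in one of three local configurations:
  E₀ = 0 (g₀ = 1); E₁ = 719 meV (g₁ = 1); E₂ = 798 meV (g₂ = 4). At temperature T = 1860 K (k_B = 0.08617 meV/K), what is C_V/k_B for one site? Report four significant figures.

0.8425

k_BT = 0.08617 × 1860 K = 160.276 meV.
Eᵢ/kT = 0, 4.48601, 4.97891.
Z = Σ gᵢe^(−Eᵢ/kT) = 1·e^(−0) + 1·e^(−4.48601) + 4·e^(−4.97891) = 1.00000 + 0.0112655 + 0.0275262 = 1.03879.
⟨E⟩ = 28.9431 meV, ⟨E²⟩ = 22480.6 meV².
C_V/k_B = (⟨E²⟩ − ⟨E⟩²)/(kT)² = (22480.6 − 837.703)/25688.4 = 0.8425.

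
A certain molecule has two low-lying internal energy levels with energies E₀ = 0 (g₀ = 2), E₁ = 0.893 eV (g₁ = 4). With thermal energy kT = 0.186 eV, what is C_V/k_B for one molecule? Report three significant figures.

Eᵢ/kT = 0, 4.8011.
Z = Σ gᵢe^(−Eᵢ/kT) = 2·e^(−0) + 4·e^(−4.8011) = 2.0000 + 0.032883 = 2.0329.
⟨E⟩ = 0.014445 eV, ⟨E²⟩ = 0.012899 eV².
C_V/k_B = (⟨E²⟩ − ⟨E⟩²)/(kT)² = (0.012899 − 0.00020866)/0.034596 = 0.367.

0.367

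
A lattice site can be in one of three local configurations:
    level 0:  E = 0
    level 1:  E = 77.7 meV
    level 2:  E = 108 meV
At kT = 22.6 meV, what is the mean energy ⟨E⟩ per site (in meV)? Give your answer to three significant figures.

Eᵢ/kT = 0, 3.4381, 4.7788.
Z = Σ e^(−Eᵢ/kT) = e^(−0) + e^(−3.4381) + e^(−4.7788) = 1.0000 + 0.032126 + 0.0084061 = 1.0405.
⟨E⟩ = Σ Eᵢ e^(−Eᵢ/kT) / Z = (0·1.0000 + 77.7·0.032126 + 108·0.0084061) / 1.0405 = 3.27 meV.

3.27 meV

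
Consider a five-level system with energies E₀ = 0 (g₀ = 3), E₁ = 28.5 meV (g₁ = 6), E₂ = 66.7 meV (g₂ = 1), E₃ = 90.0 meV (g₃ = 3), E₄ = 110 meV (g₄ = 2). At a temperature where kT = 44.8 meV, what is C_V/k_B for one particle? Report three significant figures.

0.373

Eᵢ/kT = 0, 0.63616, 1.4888, 2.0089, 2.4554.
Z = Σ gᵢe^(−Eᵢ/kT) = 3·e^(−0) + 6·e^(−0.63616) + 1·e^(−1.4888) + 3·e^(−2.0089) + 2·e^(−2.4554) = 3.0000 + 3.1759 + 0.22564 + 0.40241 + 0.17166 = 6.9756.
⟨E⟩ = 23.032 meV, ⟨E²⟩ = 1278.8 meV².
C_V/k_B = (⟨E²⟩ − ⟨E⟩²)/(kT)² = (1278.8 − 530.47)/2007.0 = 0.373.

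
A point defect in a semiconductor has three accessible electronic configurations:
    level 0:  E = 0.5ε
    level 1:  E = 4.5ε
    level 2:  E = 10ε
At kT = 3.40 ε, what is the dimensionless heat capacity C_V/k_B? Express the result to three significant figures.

0.508

Eᵢ/kT = 0.14706, 1.3235, 2.9412.
Z = Σ e^(−Eᵢ/kT) = e^(−0.14706) + e^(−1.3235) + e^(−2.9412) = 0.86324 + 0.26620 + 0.052802 = 1.1822.
⟨E⟩ = 1.8250 ε, ⟨E²⟩ = 9.2087 ε².
C_V/k_B = (⟨E²⟩ − ⟨E⟩²)/(kT)² = (9.2087 − 3.3306)/11.560 = 0.508.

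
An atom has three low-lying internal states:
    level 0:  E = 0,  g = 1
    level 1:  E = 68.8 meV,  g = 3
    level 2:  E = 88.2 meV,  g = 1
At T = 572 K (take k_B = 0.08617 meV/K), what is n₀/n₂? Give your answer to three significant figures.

k_BT = 0.08617 × 572 K = 49.289 meV.
n₀/n₂ = (g₀/g₂) exp[−(E₀−E₂)/kT] = (1/1) × exp(−(-88.2 meV)/(49.289 meV)) = (1/1) × exp(1.7894) = 5.99.

5.99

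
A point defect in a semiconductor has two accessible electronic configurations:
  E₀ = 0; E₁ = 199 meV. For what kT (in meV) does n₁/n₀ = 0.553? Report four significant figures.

n₁/n₀ = exp[−(E₁−E₀)/kT] = 0.553.
⇒ (E₁−E₀)/kT = ln(1/0.553) = ln(1.80832) = 0.592398.
kT = 199 meV / 0.592398 = 335.9 meV.

335.9 meV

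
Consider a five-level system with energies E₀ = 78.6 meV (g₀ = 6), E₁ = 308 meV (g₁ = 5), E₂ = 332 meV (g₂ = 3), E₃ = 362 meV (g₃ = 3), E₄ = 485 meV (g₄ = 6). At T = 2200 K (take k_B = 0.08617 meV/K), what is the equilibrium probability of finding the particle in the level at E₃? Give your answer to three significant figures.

k_BT = 0.08617 × 2200 K = 189.57 meV.
Eᵢ/kT = 0.41462, 1.6247, 1.7513, 1.9096, 2.5584.
Z = Σ gᵢe^(−Eᵢ/kT) = 6·e^(−0.41462) + 5·e^(−1.6247) + 3·e^(−1.7513) + 3·e^(−1.9096) + 6·e^(−2.5584) = 3.9635 + 0.98485 + 0.52064 + 0.44442 + 0.46457 = 6.3780.
P₃ = g₃ e^(−E₃/kT) / Z = 0.44442/6.3780 = 0.0697.

0.0697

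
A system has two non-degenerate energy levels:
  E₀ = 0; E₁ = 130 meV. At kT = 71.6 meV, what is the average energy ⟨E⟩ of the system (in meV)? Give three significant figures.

Eᵢ/kT = 0, 1.8156.
Z = Σ e^(−Eᵢ/kT) = e^(−0) + e^(−1.8156) = 1.0000 + 0.16274 = 1.1627.
⟨E⟩ = Σ Eᵢ e^(−Eᵢ/kT) / Z = (0·1.0000 + 130·0.16274) / 1.1627 = 18.2 meV.

18.2 meV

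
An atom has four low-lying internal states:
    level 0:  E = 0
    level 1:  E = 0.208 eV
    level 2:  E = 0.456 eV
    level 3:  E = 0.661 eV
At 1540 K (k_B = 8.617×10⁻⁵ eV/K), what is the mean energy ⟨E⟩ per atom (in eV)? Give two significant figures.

0.050 eV

k_BT = 8.617×10⁻⁵ × 1540 K = 0.1327 eV.
Eᵢ/kT = 0, 1.567, 3.436, 4.981.
Z = Σ e^(−Eᵢ/kT) = e^(−0) + e^(−1.567) + e^(−3.436) + e^(−4.981) = 1.000 + 0.2087 + 0.03219 + 0.006867 = 1.248.
⟨E⟩ = Σ Eᵢ e^(−Eᵢ/kT) / Z = (0·1.000 + 0.208·0.2087 + 0.456·0.03219 + 0.661·0.006867) / 1.248 = 0.050 eV.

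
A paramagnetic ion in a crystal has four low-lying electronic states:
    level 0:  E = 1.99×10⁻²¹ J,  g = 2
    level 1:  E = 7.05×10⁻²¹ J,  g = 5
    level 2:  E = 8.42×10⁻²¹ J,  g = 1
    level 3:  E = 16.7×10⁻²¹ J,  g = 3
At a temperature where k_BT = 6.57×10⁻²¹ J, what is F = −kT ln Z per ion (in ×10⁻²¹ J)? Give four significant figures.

-8.597 ×10⁻²¹ J

Eᵢ/kT = 0.302892, 1.07306, 1.28158, 2.54186.
Z = Σ gᵢe^(−Eᵢ/kT) = 2·e^(−0.302892) + 5·e^(−1.07306) + 1·e^(−1.28158) + 3·e^(−2.54186) = 1.47736 + 1.70980 + 0.277598 + 0.236160 = 3.70092.
F = −kT ln Z = −6.57 × ln(3.70092) = −6.57 × 1.30858 = -8.597 ×10⁻²¹ J.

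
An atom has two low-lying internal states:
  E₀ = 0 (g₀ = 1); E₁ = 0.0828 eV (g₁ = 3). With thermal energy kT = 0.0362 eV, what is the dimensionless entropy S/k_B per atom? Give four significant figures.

0.8000

Eᵢ/kT = 0, 2.28729.
Z = Σ gᵢe^(−Eᵢ/kT) = 1·e^(−0) + 3·e^(−2.28729) = 1.00000 + 0.304624 = 1.30462.
⟨E⟩ = Σ EᵢPᵢ = 0.0193335 eV.
S/k_B = ln Z + ⟨E⟩/kT = ln(1.30462) + 0.0193335/0.0362 = 0.265912 + 0.534075 = 0.8000.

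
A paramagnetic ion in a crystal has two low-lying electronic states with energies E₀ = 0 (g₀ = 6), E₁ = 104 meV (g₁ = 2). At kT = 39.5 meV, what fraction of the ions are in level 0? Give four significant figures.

0.9766

Eᵢ/kT = 0, 2.63291.
Z = Σ gᵢe^(−Eᵢ/kT) = 6·e^(−0) + 2·e^(−2.63291) = 6.00000 + 0.143738 = 6.14374.
P₀ = g₀ e^(−E₀/kT) / Z = 6.00000/6.14374 = 0.9766.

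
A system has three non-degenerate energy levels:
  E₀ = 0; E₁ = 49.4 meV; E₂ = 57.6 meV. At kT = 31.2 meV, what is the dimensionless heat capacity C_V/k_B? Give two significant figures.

Eᵢ/kT = 0, 1.583, 1.846.
Z = Σ e^(−Eᵢ/kT) = e^(−0) + e^(−1.583) + e^(−1.846) = 1.000 + 0.2054 + 0.1579 = 1.363.
⟨E⟩ = 14.12 meV, ⟨E²⟩ = 752.1 meV².
C_V/k_B = (⟨E²⟩ − ⟨E⟩²)/(kT)² = (752.1 − 199.4)/973.4 = 0.57.

0.57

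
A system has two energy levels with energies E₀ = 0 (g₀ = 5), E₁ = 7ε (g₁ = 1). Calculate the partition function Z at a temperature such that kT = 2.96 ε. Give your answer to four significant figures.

Eᵢ/kT = 0, 2.36486.
Z = Σ gᵢe^(−Eᵢ/kT) = 5·e^(−0) + 1·e^(−2.36486) = 5.00000 + 0.0939625 = 5.09396.

Z = 5.094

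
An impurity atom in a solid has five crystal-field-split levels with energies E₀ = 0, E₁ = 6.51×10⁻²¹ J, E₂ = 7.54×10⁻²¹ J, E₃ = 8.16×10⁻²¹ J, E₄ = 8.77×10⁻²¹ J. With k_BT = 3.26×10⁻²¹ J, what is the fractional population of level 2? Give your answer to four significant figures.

Eᵢ/kT = 0, 1.99693, 2.31288, 2.50307, 2.69018.
Z = Σ e^(−Eᵢ/kT) = e^(−0) + e^(−1.99693) + e^(−2.31288) + e^(−2.50307) + e^(−2.69018) = 1.00000 + 0.135751 + 0.0989758 + 0.0818334 + 0.0678687 = 1.38443.
P₂ = e^(−E₂/kT) / Z = 0.0989758/1.38443 = 0.07149.

0.07149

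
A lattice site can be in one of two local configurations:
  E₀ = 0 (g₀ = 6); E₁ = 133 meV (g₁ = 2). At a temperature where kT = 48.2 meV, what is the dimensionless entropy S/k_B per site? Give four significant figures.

1.870

Eᵢ/kT = 0, 2.75934.
Z = Σ gᵢe^(−Eᵢ/kT) = 6·e^(−0) + 2·e^(−2.75934) = 6.00000 + 0.126667 = 6.12667.
⟨E⟩ = Σ EᵢPᵢ = 2.74973 meV.
S/k_B = ln Z + ⟨E⟩/kT = ln(6.12667) + 2.74973/48.2 = 1.81265 + 0.0570483 = 1.870.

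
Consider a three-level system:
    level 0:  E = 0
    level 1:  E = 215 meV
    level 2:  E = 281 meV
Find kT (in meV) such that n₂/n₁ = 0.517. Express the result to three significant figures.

n₂/n₁ = exp[−(E₂−E₁)/kT] = 0.517.
⇒ (E₂−E₁)/kT = ln(1/0.517) = ln(1.9342) = 0.65969.
kT = 66 meV / 0.65969 = 100 meV.

100 meV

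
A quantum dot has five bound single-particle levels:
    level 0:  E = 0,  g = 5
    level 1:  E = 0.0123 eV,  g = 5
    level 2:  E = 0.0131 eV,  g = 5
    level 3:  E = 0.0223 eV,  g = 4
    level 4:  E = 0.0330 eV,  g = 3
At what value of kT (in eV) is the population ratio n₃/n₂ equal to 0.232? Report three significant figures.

0.00743 eV

n₃/n₂ = (g₃/g₂) exp[−(E₃−E₂)/kT] = 0.232.
⇒ (E₃−E₂)/kT = ln((4/5)/0.232) = ln(3.4483) = 1.2379.
kT = 0.0092 eV / 1.2379 = 0.00743 eV.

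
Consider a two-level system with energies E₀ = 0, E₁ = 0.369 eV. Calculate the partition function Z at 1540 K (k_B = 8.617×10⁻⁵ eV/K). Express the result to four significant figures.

k_BT = 8.617×10⁻⁵ × 1540 K = 0.132702 eV.
Eᵢ/kT = 0, 2.78067.
Z = Σ e^(−Eᵢ/kT) = e^(−0) + e^(−2.78067) = 1.00000 + 0.0619970 = 1.06200.

Z = 1.062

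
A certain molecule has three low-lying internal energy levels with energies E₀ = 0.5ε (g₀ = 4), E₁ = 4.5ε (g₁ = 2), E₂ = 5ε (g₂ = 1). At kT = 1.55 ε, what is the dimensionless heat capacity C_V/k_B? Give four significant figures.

0.3326

Eᵢ/kT = 0.322581, 2.90323, 3.22581.
Z = Σ gᵢe^(−Eᵢ/kT) = 4·e^(−0.322581) + 2·e^(−2.90323) + 1·e^(−3.22581) = 2.89711 + 0.109692 + 0.0397236 = 3.04653.
⟨E⟩ = 0.702697 ε, ⟨E²⟩ = 1.29283 ε².
C_V/k_B = (⟨E²⟩ − ⟨E⟩²)/(kT)² = (1.29283 − 0.493783)/2.40250 = 0.3326.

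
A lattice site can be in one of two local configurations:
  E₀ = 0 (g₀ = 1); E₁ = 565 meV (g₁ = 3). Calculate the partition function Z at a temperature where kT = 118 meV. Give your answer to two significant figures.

Eᵢ/kT = 0, 4.788.
Z = Σ gᵢe^(−Eᵢ/kT) = 1·e^(−0) + 3·e^(−4.788) = 1.000 + 0.02499 = 1.025.

Z = 1.0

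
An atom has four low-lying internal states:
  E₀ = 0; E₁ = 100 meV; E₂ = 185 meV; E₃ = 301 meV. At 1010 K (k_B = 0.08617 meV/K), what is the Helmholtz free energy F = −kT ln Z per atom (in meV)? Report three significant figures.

-33.4 meV

k_BT = 0.08617 × 1010 K = 87.032 meV.
Eᵢ/kT = 0, 1.1490, 2.1257, 3.4585.
Z = Σ e^(−Eᵢ/kT) = e^(−0) + e^(−1.1490) + e^(−2.1257) + e^(−3.4585) = 1.0000 + 0.31695 + 0.11935 + 0.031477 = 1.4678.
F = −kT ln Z = −87.032 × ln(1.4678) = −87.032 × 0.38376 = -33.4 meV.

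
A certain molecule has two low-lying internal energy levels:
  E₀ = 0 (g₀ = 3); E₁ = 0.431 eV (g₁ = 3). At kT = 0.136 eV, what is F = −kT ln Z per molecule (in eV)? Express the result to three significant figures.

-0.155 eV

Eᵢ/kT = 0, 3.1691.
Z = Σ gᵢe^(−Eᵢ/kT) = 3·e^(−0) + 3·e^(−3.1691) = 3.0000 + 0.12612 = 3.1261.
F = −kT ln Z = −0.136 × ln(3.1261) = −0.136 × 1.1398 = -0.155 eV.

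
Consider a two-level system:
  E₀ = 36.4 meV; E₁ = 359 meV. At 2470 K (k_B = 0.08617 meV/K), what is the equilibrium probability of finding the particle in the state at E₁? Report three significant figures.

0.180

k_BT = 0.08617 × 2470 K = 212.84 meV.
Eᵢ/kT = 0.17102, 1.6867.
Z = Σ e^(−Eᵢ/kT) = e^(−0.17102) + e^(−1.6867) = 0.84280 + 0.18513 = 1.0279.
P₁ = e^(−E₁/kT) / Z = 0.18513/1.0279 = 0.180.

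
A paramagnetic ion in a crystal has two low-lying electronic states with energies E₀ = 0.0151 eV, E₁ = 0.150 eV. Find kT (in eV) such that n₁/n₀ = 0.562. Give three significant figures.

n₁/n₀ = exp[−(E₁−E₀)/kT] = 0.562.
⇒ (E₁−E₀)/kT = ln(1/0.562) = ln(1.7794) = 0.57628.
kT = 0.1349 eV / 0.57628 = 0.234 eV.

0.234 eV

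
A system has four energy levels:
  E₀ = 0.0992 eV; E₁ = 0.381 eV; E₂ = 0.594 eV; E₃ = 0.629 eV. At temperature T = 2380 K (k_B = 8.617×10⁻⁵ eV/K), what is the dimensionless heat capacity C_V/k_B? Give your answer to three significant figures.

0.774

k_BT = 8.617×10⁻⁵ × 2380 K = 0.20508 eV.
Eᵢ/kT = 0.48371, 1.8578, 2.8964, 3.0671.
Z = Σ e^(−Eᵢ/kT) = e^(−0.48371) + e^(−1.8578) + e^(−2.8964) + e^(−3.0671) = 0.61649 + 0.15602 + 0.055222 + 0.046556 = 0.87429.
⟨E⟩ = 0.20895 eV, ⟨E²⟩ = 0.076197 eV².
C_V/k_B = (⟨E²⟩ − ⟨E⟩²)/(kT)² = (0.076197 − 0.043660)/0.042058 = 0.774.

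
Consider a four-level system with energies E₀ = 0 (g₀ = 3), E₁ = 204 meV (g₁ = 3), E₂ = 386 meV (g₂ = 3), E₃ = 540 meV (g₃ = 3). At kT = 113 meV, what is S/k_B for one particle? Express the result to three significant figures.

1.66

Eᵢ/kT = 0, 1.8053, 3.4159, 4.7788.
Z = Σ gᵢe^(−Eᵢ/kT) = 3·e^(−0) + 3·e^(−1.8053) + 3·e^(−3.4159) + 3·e^(−4.7788) = 3.0000 + 0.49328 + 0.098540 + 0.025218 = 3.6170.
⟨E⟩ = Σ EᵢPᵢ = 42.102 meV.
S/k_B = ln Z + ⟨E⟩/kT = ln(3.6170) + 42.102/113 = 1.2856 + 0.37258 = 1.66.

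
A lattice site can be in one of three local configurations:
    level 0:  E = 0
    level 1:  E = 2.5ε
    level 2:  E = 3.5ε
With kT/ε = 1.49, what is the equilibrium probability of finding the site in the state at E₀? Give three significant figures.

0.780

Eᵢ/kT = 0, 1.6779, 2.3490.
Z = Σ e^(−Eᵢ/kT) = e^(−0) + e^(−1.6779) + e^(−2.3490) = 1.0000 + 0.18677 + 0.095465 = 1.2822.
P₀ = e^(−E₀/kT) / Z = 1.0000/1.2822 = 0.780.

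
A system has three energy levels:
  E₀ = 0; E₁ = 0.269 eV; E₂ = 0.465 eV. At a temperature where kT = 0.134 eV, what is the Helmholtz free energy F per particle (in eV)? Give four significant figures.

-0.02052 eV

Eᵢ/kT = 0, 2.00746, 3.47015.
Z = Σ e^(−Eᵢ/kT) = e^(−0) + e^(−2.00746) + e^(−3.47015) = 1.00000 + 0.134329 + 0.0311124 = 1.16544.
F = −kT ln Z = −0.134 × ln(1.16544) = −0.134 × 0.153099 = -0.02052 eV.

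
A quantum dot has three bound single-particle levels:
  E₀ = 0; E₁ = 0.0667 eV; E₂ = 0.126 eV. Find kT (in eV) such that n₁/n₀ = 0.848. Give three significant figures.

0.405 eV

n₁/n₀ = exp[−(E₁−E₀)/kT] = 0.848.
⇒ (E₁−E₀)/kT = ln(1/0.848) = ln(1.1792) = 0.16484.
kT = 0.0667 eV / 0.16484 = 0.405 eV.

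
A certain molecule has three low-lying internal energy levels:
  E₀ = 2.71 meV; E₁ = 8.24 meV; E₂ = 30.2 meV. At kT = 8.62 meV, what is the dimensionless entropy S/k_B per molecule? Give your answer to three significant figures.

Eᵢ/kT = 0.31439, 0.95592, 3.5035.
Z = Σ e^(−Eᵢ/kT) = e^(−0.31439) + e^(−0.95592) + e^(−3.5035) = 0.73023 + 0.38446 + 0.030092 = 1.1448.
⟨E⟩ = Σ EᵢPᵢ = 5.2897 meV.
S/k_B = ln Z + ⟨E⟩/kT = ln(1.1448) + 5.2897/8.62 = 0.13523 + 0.61365 = 0.749.

0.749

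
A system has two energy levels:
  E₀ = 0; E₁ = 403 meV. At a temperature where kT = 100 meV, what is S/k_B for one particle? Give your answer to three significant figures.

0.0880

Eᵢ/kT = 0, 4.0300.
Z = Σ e^(−Eᵢ/kT) = e^(−0) + e^(−4.0300) = 1.0000 + 0.017774 = 1.0178.
⟨E⟩ = Σ EᵢPᵢ = 7.0377 meV.
S/k_B = ln Z + ⟨E⟩/kT = ln(1.0178) + 7.0377/100 = 0.017643 + 0.070377 = 0.0880.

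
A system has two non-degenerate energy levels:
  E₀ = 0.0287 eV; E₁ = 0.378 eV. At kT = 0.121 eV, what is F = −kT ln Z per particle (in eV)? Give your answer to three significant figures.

Eᵢ/kT = 0.23719, 3.1240.
Z = Σ e^(−Eᵢ/kT) = e^(−0.23719) + e^(−3.1240) = 0.78884 + 0.043981 = 0.83282.
F = −kT ln Z = −0.121 × ln(0.83282) = −0.121 × -0.18294 = 0.0221 eV.

0.0221 eV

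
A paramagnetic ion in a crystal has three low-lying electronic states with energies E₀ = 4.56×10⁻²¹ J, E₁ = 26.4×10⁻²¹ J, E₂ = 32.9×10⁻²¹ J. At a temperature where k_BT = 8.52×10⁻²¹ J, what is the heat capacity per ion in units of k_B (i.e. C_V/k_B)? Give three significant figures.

0.731

Eᵢ/kT = 0.53521, 3.0986, 3.8615.
Z = Σ e^(−Eᵢ/kT) = e^(−0.53521) + e^(−3.0986) + e^(−3.8615) = 0.58555 + 0.045112 + 0.021036 = 0.65170.
⟨E⟩ = 6.9866, ⟨E²⟩ = 101.87.
C_V/k_B = (⟨E²⟩ − ⟨E⟩²)/(kT)² = (101.87 − 48.813)/72.590 = 0.731.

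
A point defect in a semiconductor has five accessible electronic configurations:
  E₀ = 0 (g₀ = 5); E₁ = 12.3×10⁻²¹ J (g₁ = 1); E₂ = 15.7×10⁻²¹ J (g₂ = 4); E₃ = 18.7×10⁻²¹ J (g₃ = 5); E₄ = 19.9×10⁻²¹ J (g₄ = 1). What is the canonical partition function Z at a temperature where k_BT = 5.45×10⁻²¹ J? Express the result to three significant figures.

Z = 5.52

Eᵢ/kT = 0, 2.2569, 2.8807, 3.4312, 3.6514.
Z = Σ gᵢe^(−Eᵢ/kT) = 5·e^(−0) + 1·e^(−2.2569) + 4·e^(−2.8807) + 5·e^(−3.4312) + 1·e^(−3.6514) = 5.0000 + 0.10467 + 0.22438 + 0.16174 + 0.025955 = 5.5167.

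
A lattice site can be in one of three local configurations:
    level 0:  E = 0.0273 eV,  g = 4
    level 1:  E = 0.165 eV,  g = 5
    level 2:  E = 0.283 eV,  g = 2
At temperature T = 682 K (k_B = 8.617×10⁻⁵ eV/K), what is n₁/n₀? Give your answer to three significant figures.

0.120

k_BT = 8.617×10⁻⁵ × 682 K = 0.058768 eV.
n₁/n₀ = (g₁/g₀) exp[−(E₁−E₀)/kT] = (5/4) × exp(−(0.1377 eV)/(0.058768 eV)) = (5/4) × exp(-2.3431) = 0.120.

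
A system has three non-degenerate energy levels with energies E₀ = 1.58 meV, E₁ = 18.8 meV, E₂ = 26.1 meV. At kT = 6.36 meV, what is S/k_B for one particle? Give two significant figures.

0.33

Eᵢ/kT = 0.2484, 2.956, 4.104.
Z = Σ e^(−Eᵢ/kT) = e^(−0.2484) + e^(−2.956) + e^(−4.104) = 0.7800 + 0.05203 + 0.01651 = 0.8485.
⟨E⟩ = Σ EᵢPᵢ = 3.113 meV.
S/k_B = ln Z + ⟨E⟩/kT = ln(0.8485) + 3.113/6.36 = -0.1643 + 0.4895 = 0.33.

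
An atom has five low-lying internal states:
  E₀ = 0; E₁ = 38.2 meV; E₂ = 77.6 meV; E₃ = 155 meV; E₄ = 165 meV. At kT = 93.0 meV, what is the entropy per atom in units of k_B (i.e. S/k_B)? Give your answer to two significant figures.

1.4

Eᵢ/kT = 0, 0.4108, 0.8344, 1.667, 1.774.
Z = Σ e^(−Eᵢ/kT) = e^(−0) + e^(−0.4108) + e^(−0.8344) + e^(−1.667) + e^(−1.774) = 1.000 + 0.6631 + 0.4341 + 0.1888 + 0.1697 = 2.456.
⟨E⟩ = Σ EᵢPᵢ = 47.35 meV.
S/k_B = ln Z + ⟨E⟩/kT = ln(2.456) + 47.35/93.0 = 0.8985 + 0.5091 = 1.4.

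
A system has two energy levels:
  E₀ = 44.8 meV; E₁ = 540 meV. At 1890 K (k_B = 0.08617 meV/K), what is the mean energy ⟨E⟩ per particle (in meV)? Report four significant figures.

67.39 meV

k_BT = 0.08617 × 1890 K = 162.861 meV.
Eᵢ/kT = 0.275081, 3.31571.
Z = Σ e^(−Eᵢ/kT) = e^(−0.275081) + e^(−3.31571) = 0.759511 + 0.0363083 = 0.795819.
⟨E⟩ = Σ Eᵢ e^(−Eᵢ/kT) / Z = (44.8·0.759511 + 540·0.0363083) / 0.795819 = 67.39 meV.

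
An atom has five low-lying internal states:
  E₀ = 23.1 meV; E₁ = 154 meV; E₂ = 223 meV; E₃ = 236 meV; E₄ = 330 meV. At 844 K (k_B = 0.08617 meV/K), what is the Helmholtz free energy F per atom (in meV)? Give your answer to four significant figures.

k_BT = 0.08617 × 844 K = 72.7275 meV.
Eᵢ/kT = 0.317624, 2.11749, 3.06624, 3.24499, 4.53749.
Z = Σ e^(−Eᵢ/kT) = e^(−0.317624) + e^(−2.11749) + e^(−3.06624) + e^(−3.24499) + e^(−4.53749) = 0.727876 + 0.120333 + 0.0465960 + 0.0389690 + 0.0107002 = 0.944474.
F = −kT ln Z = −72.7275 × ln(0.944474) = −72.7275 × -0.0571271 = 4.155 meV.

4.155 meV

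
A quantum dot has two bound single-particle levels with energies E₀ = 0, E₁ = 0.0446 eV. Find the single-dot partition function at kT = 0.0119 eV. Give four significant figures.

Z = 1.024

Eᵢ/kT = 0, 3.74790.
Z = Σ e^(−Eᵢ/kT) = e^(−0) + e^(−3.74790) = 1.00000 + 0.0235672 = 1.02357.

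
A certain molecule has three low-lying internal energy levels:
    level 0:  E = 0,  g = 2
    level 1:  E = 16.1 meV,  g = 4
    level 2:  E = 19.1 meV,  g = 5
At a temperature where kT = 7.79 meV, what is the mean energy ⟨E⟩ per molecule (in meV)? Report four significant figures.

Eᵢ/kT = 0, 2.06675, 2.45186.
Z = Σ gᵢe^(−Eᵢ/kT) = 2·e^(−0) + 4·e^(−2.06675) + 5·e^(−2.45186) = 2.00000 + 0.506386 + 0.430666 = 2.93705.
⟨E⟩ = Σ Eᵢ gᵢe^(−Eᵢ/kT) / Z = (0·2.00000 + 16.1·0.506386 + 19.1·0.430666) / 2.93705 = 5.577 meV.

5.577 meV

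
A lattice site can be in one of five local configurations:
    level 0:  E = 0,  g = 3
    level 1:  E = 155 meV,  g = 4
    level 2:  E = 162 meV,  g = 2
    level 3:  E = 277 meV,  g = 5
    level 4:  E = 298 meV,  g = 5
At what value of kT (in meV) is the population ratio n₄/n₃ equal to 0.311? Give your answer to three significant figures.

18.0 meV

n₄/n₃ = (g₄/g₃) exp[−(E₄−E₃)/kT] = 0.311.
⇒ (E₄−E₃)/kT = ln((5/5)/0.311) = ln(3.2154) = 1.1680.
kT = 21 meV / 1.1680 = 18.0 meV.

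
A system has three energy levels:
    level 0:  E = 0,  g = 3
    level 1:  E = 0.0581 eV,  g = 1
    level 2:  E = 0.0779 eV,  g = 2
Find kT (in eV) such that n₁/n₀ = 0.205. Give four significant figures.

n₁/n₀ = (g₁/g₀) exp[−(E₁−E₀)/kT] = 0.205.
⇒ (E₁−E₀)/kT = ln((1/3)/0.205) = ln(1.62602) = 0.486135.
kT = 0.0581 eV / 0.486135 = 0.1195 eV.

0.1195 eV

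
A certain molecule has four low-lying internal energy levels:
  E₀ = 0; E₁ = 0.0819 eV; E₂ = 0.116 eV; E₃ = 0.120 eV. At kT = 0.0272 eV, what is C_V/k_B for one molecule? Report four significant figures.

0.8132

Eᵢ/kT = 0, 3.01103, 4.26471, 4.41176.
Z = Σ e^(−Eᵢ/kT) = e^(−0) + e^(−3.01103) + e^(−4.26471) + e^(−4.41176) = 1.00000 + 0.0492409 + 0.0140559 + 0.0121338 = 1.07543.
⟨E⟩ = 0.00662002 eV, ⟨E²⟩ = 0.000645464 eV².
C_V/k_B = (⟨E²⟩ − ⟨E⟩²)/(kT)² = (0.000645464 − 0.0000438247)/0.000739840 = 0.8132.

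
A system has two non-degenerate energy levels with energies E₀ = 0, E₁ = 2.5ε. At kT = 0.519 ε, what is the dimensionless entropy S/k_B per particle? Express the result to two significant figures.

0.047

Eᵢ/kT = 0, 4.817.
Z = Σ e^(−Eᵢ/kT) = e^(−0) + e^(−4.817) = 1.000 + 0.008091 = 1.008.
⟨E⟩ = Σ EᵢPᵢ = 0.02007 ε.
S/k_B = ln Z + ⟨E⟩/kT = ln(1.008) + 0.02007/0.519 = 0.007968 + 0.03867 = 0.047.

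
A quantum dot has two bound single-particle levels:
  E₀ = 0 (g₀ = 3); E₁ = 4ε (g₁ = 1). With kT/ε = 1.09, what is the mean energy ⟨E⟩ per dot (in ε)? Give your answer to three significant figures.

Eᵢ/kT = 0, 3.6697.
Z = Σ gᵢe^(−Eᵢ/kT) = 3·e^(−0) + 1·e^(−3.6697) = 3.0000 + 0.025484 = 3.0255.
⟨E⟩ = Σ Eᵢ gᵢe^(−Eᵢ/kT) / Z = (0·3.0000 + 4·0.025484) / 3.0255 = 0.0337 ε.

0.0337 ε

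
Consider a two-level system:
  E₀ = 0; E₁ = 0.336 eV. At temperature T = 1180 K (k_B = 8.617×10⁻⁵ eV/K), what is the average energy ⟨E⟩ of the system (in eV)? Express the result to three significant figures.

0.0119 eV

k_BT = 8.617×10⁻⁵ × 1180 K = 0.10168 eV.
Eᵢ/kT = 0, 3.3045.
Z = Σ e^(−Eᵢ/kT) = e^(−0) + e^(−3.3045) = 1.0000 + 0.036718 = 1.0367.
⟨E⟩ = Σ Eᵢ e^(−Eᵢ/kT) / Z = (0·1.0000 + 0.336·0.036718) / 1.0367 = 0.0119 eV.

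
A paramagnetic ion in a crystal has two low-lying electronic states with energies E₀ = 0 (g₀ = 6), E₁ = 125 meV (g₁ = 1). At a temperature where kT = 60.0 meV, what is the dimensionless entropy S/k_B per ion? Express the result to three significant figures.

Eᵢ/kT = 0, 2.0833.
Z = Σ gᵢe^(−Eᵢ/kT) = 6·e^(−0) + 1·e^(−2.0833) = 6.0000 + 0.12452 = 6.1245.
⟨E⟩ = Σ EᵢPᵢ = 2.5414 meV.
S/k_B = ln Z + ⟨E⟩/kT = ln(6.1245) + 2.5414/60.0 = 1.8123 + 0.042357 = 1.85.

1.85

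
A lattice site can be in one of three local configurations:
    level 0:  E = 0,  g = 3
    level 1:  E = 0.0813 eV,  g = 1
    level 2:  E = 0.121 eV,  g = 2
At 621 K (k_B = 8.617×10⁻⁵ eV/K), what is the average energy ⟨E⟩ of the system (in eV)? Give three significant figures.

0.0126 eV

k_BT = 8.617×10⁻⁵ × 621 K = 0.053512 eV.
Eᵢ/kT = 0, 1.5193, 2.2612.
Z = Σ gᵢe^(−Eᵢ/kT) = 3·e^(−0) + 1·e^(−1.5193) + 2·e^(−2.2612) = 3.0000 + 0.21887 + 0.20845 = 3.4273.
⟨E⟩ = Σ Eᵢ gᵢe^(−Eᵢ/kT) / Z = (0·3.0000 + 0.0813·0.21887 + 0.121·0.20845) / 3.4273 = 0.0126 eV.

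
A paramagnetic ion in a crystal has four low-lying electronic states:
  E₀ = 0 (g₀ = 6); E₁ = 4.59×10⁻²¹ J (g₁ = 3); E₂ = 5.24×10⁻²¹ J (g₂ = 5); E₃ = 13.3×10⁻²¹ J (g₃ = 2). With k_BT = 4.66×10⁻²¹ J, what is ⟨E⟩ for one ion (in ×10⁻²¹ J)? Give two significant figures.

Eᵢ/kT = 0, 0.9850, 1.124, 2.854.
Z = Σ gᵢe^(−Eᵢ/kT) = 6·e^(−0) + 3·e^(−0.9850) + 5·e^(−1.124) + 2·e^(−2.854) = 6.000 + 1.120 + 1.625 + 0.1152 = 8.860.
⟨E⟩ = Σ Eᵢ gᵢe^(−Eᵢ/kT) / Z = (0·6.000 + 4.59·1.120 + 5.24·1.625 + 13.3·0.1152) / 8.860 = 1.7 ×10⁻²¹ J.

1.7 ×10⁻²¹ J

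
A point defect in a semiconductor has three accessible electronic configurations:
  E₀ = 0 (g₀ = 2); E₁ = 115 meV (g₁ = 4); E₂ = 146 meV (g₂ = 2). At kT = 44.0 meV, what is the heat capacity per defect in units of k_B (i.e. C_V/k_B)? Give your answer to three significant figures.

Eᵢ/kT = 0, 2.6136, 3.3182.
Z = Σ gᵢe^(−Eᵢ/kT) = 2·e^(−0) + 4·e^(−2.6136) + 2·e^(−3.3182) = 2.0000 + 0.29308 + 0.072436 = 2.3655.
⟨E⟩ = 18.719 meV, ⟨E²⟩ = 2291.3 meV².
C_V/k_B = (⟨E²⟩ − ⟨E⟩²)/(kT)² = (2291.3 − 350.40)/1936.0 = 1.00.

1.00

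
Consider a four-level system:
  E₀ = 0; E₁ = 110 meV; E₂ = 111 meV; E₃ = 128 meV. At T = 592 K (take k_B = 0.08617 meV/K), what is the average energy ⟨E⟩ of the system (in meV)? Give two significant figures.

k_BT = 0.08617 × 592 K = 51.01 meV.
Eᵢ/kT = 0, 2.156, 2.176, 2.509.
Z = Σ e^(−Eᵢ/kT) = e^(−0) + e^(−2.156) + e^(−2.176) + e^(−2.509) = 1.000 + 0.1158 + 0.1135 + 0.08135 = 1.311.
⟨E⟩ = Σ Eᵢ e^(−Eᵢ/kT) / Z = (0·1.000 + 110·0.1158 + 111·0.1135 + 128·0.08135) / 1.311 = 27 meV.

27 meV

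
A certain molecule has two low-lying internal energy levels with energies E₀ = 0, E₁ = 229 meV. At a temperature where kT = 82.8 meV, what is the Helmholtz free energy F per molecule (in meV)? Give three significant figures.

-5.05 meV

Eᵢ/kT = 0, 2.7657.
Z = Σ e^(−Eᵢ/kT) = e^(−0) + e^(−2.7657) = 1.0000 + 0.062932 = 1.0629.
F = −kT ln Z = −82.8 × ln(1.0629) = −82.8 × 0.061001 = -5.05 meV.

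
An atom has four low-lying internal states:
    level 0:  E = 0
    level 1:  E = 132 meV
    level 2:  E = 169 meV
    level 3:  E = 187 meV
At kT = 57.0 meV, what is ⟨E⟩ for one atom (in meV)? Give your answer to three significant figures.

Eᵢ/kT = 0, 2.3158, 2.9649, 3.2807.
Z = Σ e^(−Eᵢ/kT) = e^(−0) + e^(−2.3158) + e^(−2.9649) + e^(−3.2807) = 1.0000 + 0.098687 + 0.051566 + 0.037602 = 1.1879.
⟨E⟩ = Σ Eᵢ e^(−Eᵢ/kT) / Z = (0·1.0000 + 132·0.098687 + 169·0.051566 + 187·0.037602) / 1.1879 = 24.2 meV.

24.2 meV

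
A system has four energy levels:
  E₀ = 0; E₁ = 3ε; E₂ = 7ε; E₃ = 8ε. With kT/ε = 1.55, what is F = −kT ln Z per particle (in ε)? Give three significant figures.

-0.231 ε

Eᵢ/kT = 0, 1.9355, 4.5161, 5.1613.
Z = Σ e^(−Eᵢ/kT) = e^(−0) + e^(−1.9355) + e^(−4.5161) + e^(−5.1613) = 1.0000 + 0.14435 + 0.010932 + 0.0057342 = 1.1610.
F = −kT ln Z = −1.55 × ln(1.1610) = −1.55 × 0.14928 = -0.231 ε.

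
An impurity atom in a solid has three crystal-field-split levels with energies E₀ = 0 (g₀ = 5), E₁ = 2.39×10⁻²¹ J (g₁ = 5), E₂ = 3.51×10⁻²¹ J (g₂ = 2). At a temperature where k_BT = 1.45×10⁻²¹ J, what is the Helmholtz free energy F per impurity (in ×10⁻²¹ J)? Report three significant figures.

-2.63 ×10⁻²¹ J

Eᵢ/kT = 0, 1.6483, 2.4207.
Z = Σ gᵢe^(−Eᵢ/kT) = 5·e^(−0) + 5·e^(−1.6483) + 2·e^(−2.4207) = 5.0000 + 0.96188 + 0.17772 = 6.1396.
F = −kT ln Z = −1.45 × ln(6.1396) = −1.45 × 1.8148 = -2.63 ×10⁻²¹ J.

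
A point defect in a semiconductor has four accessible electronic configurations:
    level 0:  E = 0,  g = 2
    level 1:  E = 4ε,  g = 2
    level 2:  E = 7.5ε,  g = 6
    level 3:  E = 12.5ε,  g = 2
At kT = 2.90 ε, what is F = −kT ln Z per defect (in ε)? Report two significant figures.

Eᵢ/kT = 0, 1.379, 2.586, 4.310.
Z = Σ gᵢe^(−Eᵢ/kT) = 2·e^(−0) + 2·e^(−1.379) + 6·e^(−2.586) + 2·e^(−4.310) = 2.000 + 0.5037 + 0.4519 + 0.02687 = 2.982.
F = −kT ln Z = −2.90 × ln(2.982) = −2.90 × 1.093 = -3.2 ε.

-3.2 ε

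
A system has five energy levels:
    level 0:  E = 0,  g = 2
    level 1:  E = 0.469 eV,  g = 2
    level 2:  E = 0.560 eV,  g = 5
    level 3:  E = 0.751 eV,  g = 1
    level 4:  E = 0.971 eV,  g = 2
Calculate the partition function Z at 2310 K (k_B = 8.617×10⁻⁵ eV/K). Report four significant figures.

Z = 2.528

k_BT = 8.617×10⁻⁵ × 2310 K = 0.199053 eV.
Eᵢ/kT = 0, 2.35616, 2.81332, 3.77286, 4.87810.
Z = Σ gᵢe^(−Eᵢ/kT) = 2·e^(−0) + 2·e^(−2.35616) + 5·e^(−2.81332) + 1·e^(−3.77286) + 2·e^(−4.87810) = 2.00000 + 0.189567 + 0.300027 + 0.0229862 + 0.0152229 = 2.52780.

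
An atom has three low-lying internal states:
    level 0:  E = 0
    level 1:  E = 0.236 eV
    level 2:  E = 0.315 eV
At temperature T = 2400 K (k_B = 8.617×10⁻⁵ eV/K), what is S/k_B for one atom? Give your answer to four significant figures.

k_BT = 8.617×10⁻⁵ × 2400 K = 0.206808 eV.
Eᵢ/kT = 0, 1.14116, 1.52315.
Z = Σ e^(−Eᵢ/kT) = e^(−0) + e^(−1.14116) + e^(−1.52315) = 1.00000 + 0.319448 + 0.218024 = 1.53747.
⟨E⟩ = Σ EᵢPᵢ = 0.0937041 eV.
S/k_B = ln Z + ⟨E⟩/kT = ln(1.53747) + 0.0937041/0.206808 = 0.430138 + 0.453097 = 0.8832.

0.8832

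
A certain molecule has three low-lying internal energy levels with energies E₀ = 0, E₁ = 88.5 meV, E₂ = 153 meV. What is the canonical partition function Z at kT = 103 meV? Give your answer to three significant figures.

Eᵢ/kT = 0, 0.85922, 1.4854.
Z = Σ e^(−Eᵢ/kT) = e^(−0) + e^(−0.85922) + e^(−1.4854) = 1.0000 + 0.42349 + 0.22641 = 1.6499.

Z = 1.65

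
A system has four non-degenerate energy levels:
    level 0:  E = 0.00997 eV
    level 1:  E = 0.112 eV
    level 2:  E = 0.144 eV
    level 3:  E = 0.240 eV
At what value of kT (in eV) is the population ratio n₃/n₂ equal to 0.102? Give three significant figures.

n₃/n₂ = exp[−(E₃−E₂)/kT] = 0.102.
⇒ (E₃−E₂)/kT = ln(1/0.102) = ln(9.8039) = 2.2828.
kT = 0.096 eV / 2.2828 = 0.0421 eV.

0.0421 eV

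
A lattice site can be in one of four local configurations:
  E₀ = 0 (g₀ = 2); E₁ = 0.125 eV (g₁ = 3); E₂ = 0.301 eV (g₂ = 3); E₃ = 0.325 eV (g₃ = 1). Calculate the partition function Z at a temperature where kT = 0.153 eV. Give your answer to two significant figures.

Eᵢ/kT = 0, 0.8170, 1.967, 2.124.
Z = Σ gᵢe^(−Eᵢ/kT) = 2·e^(−0) + 3·e^(−0.8170) + 3·e^(−1.967) + 1·e^(−2.124) = 2.000 + 1.325 + 0.4196 + 0.1196 = 3.864.

Z = 3.9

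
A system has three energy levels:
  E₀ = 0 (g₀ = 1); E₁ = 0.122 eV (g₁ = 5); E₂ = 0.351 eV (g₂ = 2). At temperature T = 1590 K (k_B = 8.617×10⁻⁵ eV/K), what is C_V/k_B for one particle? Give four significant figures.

0.3428

k_BT = 8.617×10⁻⁵ × 1590 K = 0.137010 eV.
Eᵢ/kT = 0, 0.890446, 2.56186.
Z = Σ gᵢe^(−Eᵢ/kT) = 1·e^(−0) + 5·e^(−0.890446) + 2·e^(−2.56186) = 1.00000 + 2.05236 + 0.154322 = 3.20668.
⟨E⟩ = 0.0949752 eV, ⟨E²⟩ = 0.0154552 eV².
C_V/k_B = (⟨E²⟩ − ⟨E⟩²)/(kT)² = (0.0154552 − 0.00902029)/0.0187717 = 0.3428.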